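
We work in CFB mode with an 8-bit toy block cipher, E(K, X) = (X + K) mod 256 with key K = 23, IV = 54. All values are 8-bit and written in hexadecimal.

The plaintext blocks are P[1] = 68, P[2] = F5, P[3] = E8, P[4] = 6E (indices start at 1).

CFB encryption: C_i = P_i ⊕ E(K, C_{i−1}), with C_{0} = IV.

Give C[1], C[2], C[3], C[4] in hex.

C[1]: E(K, 54) = 77; 68 ⊕ 77 = 1F.
C[2]: E(K, 1F) = 42; F5 ⊕ 42 = B7.
C[3]: E(K, B7) = DA; E8 ⊕ DA = 32.
C[4]: E(K, 32) = 55; 6E ⊕ 55 = 3B.

C[1] = 1F, C[2] = B7, C[3] = 32, C[4] = 3B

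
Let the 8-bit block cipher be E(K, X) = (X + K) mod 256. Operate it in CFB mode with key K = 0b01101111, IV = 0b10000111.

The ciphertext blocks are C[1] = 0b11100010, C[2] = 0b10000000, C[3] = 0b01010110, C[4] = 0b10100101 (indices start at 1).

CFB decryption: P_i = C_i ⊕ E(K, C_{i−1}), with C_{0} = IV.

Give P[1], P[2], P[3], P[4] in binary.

P[1] = 0b00010100, P[2] = 0b11010001, P[3] = 0b10111001, P[4] = 0b01100000

P[1]: E(K, 0b10000111) = 0b11110110; 0b11100010 ⊕ 0b11110110 = 0b00010100.
P[2]: E(K, 0b11100010) = 0b01010001; 0b10000000 ⊕ 0b01010001 = 0b11010001.
P[3]: E(K, 0b10000000) = 0b11101111; 0b01010110 ⊕ 0b11101111 = 0b10111001.
P[4]: E(K, 0b01010110) = 0b11000101; 0b10100101 ⊕ 0b11000101 = 0b01100000.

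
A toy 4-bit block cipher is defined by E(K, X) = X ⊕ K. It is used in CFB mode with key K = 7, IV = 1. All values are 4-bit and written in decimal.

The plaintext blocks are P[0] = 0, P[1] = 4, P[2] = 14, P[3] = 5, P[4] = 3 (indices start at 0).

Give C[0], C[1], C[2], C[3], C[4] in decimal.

C[0] = 6, C[1] = 5, C[2] = 12, C[3] = 14, C[4] = 10

CFB encryption: C_i = P_i ⊕ E(K, C_{i−1}), with C_{−1} = IV.
C[0]: E(K, 1) = 6; 0 ⊕ 6 = 6.
C[1]: E(K, 6) = 1; 4 ⊕ 1 = 5.
C[2]: E(K, 5) = 2; 14 ⊕ 2 = 12.
C[3]: E(K, 12) = 11; 5 ⊕ 11 = 14.
C[4]: E(K, 14) = 9; 3 ⊕ 9 = 10.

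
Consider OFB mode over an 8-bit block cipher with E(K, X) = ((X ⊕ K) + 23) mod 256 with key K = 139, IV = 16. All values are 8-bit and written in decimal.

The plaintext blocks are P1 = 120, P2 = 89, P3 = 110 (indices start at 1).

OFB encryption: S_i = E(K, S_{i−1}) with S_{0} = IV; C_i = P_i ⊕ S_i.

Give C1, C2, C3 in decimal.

C1: S = E(K, 16) = 178; 120 ⊕ 178 = 202.
C2: S = E(K, 178) = 80; 89 ⊕ 80 = 9.
C3: S = E(K, 80) = 242; 110 ⊕ 242 = 156.

C1 = 202, C2 = 9, C3 = 156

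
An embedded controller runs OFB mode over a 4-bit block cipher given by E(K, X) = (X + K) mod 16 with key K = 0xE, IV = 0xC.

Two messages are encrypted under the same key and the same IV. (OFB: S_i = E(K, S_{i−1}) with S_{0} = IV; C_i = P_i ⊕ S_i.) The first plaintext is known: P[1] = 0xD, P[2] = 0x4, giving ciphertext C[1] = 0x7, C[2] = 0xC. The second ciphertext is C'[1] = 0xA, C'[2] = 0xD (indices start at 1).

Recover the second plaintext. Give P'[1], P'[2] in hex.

P'[1] = 0x0, P'[2] = 0x5

In OFB with a reused IV, both messages share the same keystream S_i, so C_i ⊕ C'_i = P_i ⊕ P'_i and thus P'_i = P_i ⊕ C_i ⊕ C'_i.
P'[1]: 0xD ⊕ 0x7 ⊕ 0xA = 0x0.
P'[2]: 0x4 ⊕ 0xC ⊕ 0xD = 0x5.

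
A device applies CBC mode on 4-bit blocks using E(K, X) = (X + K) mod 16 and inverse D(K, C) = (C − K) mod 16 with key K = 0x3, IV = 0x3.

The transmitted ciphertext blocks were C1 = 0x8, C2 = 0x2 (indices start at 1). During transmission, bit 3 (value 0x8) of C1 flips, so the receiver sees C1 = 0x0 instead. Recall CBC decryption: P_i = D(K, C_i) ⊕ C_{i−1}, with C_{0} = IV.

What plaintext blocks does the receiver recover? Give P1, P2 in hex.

P1 = 0xE, P2 = 0xF

Only C1 changed, to 0x0. In CBC, a change in C_i garbles P_i and flips the same bit in P_{i+1}. Decrypting the received ciphertext:
P1: D(K, 0x0) = 0xD; 0xD ⊕ 0x3 = 0xE.
P2: D(K, 0x2) = 0xF; 0xF ⊕ 0x0 = 0xF.
Blocks that differ from the original plaintext: P1, P2.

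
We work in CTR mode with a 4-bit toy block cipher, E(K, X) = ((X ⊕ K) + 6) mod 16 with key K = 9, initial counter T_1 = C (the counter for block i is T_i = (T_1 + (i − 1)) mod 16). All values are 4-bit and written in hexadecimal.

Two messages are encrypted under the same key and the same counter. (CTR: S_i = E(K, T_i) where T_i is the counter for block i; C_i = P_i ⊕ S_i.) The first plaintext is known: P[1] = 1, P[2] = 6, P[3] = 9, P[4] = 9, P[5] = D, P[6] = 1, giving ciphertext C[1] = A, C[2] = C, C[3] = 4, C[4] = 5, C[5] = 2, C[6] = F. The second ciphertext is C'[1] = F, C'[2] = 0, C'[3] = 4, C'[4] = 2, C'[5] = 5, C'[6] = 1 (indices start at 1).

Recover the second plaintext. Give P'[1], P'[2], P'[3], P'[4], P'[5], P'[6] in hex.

In CTR with a reused counter, both messages share the same keystream S_i, so C_i ⊕ C'_i = P_i ⊕ P'_i and thus P'_i = P_i ⊕ C_i ⊕ C'_i.
P'[1]: 1 ⊕ A ⊕ F = 4.
P'[2]: 6 ⊕ C ⊕ 0 = A.
P'[3]: 9 ⊕ 4 ⊕ 4 = 9.
P'[4]: 9 ⊕ 5 ⊕ 2 = E.
P'[5]: D ⊕ 2 ⊕ 5 = A.
P'[6]: 1 ⊕ F ⊕ 1 = F.

P'[1] = 4, P'[2] = A, P'[3] = 9, P'[4] = E, P'[5] = A, P'[6] = F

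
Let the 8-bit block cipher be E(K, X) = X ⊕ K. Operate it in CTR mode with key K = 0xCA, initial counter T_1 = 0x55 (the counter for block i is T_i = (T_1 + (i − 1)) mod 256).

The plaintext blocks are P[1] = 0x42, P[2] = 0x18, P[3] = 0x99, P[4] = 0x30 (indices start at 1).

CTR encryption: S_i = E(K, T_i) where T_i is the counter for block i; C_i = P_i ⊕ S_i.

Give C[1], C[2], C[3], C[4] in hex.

C[1]: T = 0x55, S = E(K, T) = 0x9F; 0x42 ⊕ 0x9F = 0xDD.
C[2]: T = 0x56, S = E(K, T) = 0x9C; 0x18 ⊕ 0x9C = 0x84.
C[3]: T = 0x57, S = E(K, T) = 0x9D; 0x99 ⊕ 0x9D = 0x04.
C[4]: T = 0x58, S = E(K, T) = 0x92; 0x30 ⊕ 0x92 = 0xA2.

C[1] = 0xDD, C[2] = 0x84, C[3] = 0x04, C[4] = 0xA2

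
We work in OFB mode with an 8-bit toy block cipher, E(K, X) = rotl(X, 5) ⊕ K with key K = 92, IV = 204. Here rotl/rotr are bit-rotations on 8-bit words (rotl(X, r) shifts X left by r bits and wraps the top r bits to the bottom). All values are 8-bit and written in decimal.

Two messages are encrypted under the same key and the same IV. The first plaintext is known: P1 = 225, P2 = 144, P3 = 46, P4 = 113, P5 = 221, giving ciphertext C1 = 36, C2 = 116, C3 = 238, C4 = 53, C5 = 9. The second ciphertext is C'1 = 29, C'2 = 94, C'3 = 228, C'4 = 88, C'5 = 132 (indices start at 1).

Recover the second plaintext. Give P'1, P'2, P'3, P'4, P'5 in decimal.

In OFB with a reused IV, both messages share the same keystream S_i, so C_i ⊕ C'_i = P_i ⊕ P'_i and thus P'_i = P_i ⊕ C_i ⊕ C'_i.
P'1: 225 ⊕ 36 ⊕ 29 = 216.
P'2: 144 ⊕ 116 ⊕ 94 = 186.
P'3: 46 ⊕ 238 ⊕ 228 = 36.
P'4: 113 ⊕ 53 ⊕ 88 = 28.
P'5: 221 ⊕ 9 ⊕ 132 = 80.

P'1 = 216, P'2 = 186, P'3 = 36, P'4 = 28, P'5 = 80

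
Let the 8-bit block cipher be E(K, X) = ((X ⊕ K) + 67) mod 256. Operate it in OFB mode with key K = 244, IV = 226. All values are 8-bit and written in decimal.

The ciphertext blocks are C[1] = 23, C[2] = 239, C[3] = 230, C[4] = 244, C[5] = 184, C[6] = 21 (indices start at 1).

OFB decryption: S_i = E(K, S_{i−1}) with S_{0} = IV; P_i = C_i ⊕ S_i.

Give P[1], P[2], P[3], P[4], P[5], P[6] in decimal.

P[1]: S = E(K, 226) = 89; 23 ⊕ 89 = 78.
P[2]: S = E(K, 89) = 240; 239 ⊕ 240 = 31.
P[3]: S = E(K, 240) = 71; 230 ⊕ 71 = 161.
P[4]: S = E(K, 71) = 246; 244 ⊕ 246 = 2.
P[5]: S = E(K, 246) = 69; 184 ⊕ 69 = 253.
P[6]: S = E(K, 69) = 244; 21 ⊕ 244 = 225.

P[1] = 78, P[2] = 31, P[3] = 161, P[4] = 2, P[5] = 253, P[6] = 225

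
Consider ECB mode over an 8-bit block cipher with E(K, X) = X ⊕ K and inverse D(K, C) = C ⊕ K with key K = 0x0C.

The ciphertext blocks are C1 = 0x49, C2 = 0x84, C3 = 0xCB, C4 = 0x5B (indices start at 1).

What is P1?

ECB decryption: P_i = D(K, C_i).
P1: D(K, 0x49) = 0x45.

P1 = 0x45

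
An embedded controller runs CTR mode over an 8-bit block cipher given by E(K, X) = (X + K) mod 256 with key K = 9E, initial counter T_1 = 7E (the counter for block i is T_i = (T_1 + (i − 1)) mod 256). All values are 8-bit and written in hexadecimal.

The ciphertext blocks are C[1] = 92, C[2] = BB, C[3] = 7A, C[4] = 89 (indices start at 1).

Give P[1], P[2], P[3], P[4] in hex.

CTR decryption: S_i = E(K, T_i) where T_i is the counter for block i; P_i = C_i ⊕ S_i.
P[1]: T = 7E, S = E(K, T) = 1C; 92 ⊕ 1C = 8E.
P[2]: T = 7F, S = E(K, T) = 1D; BB ⊕ 1D = A6.
P[3]: T = 80, S = E(K, T) = 1E; 7A ⊕ 1E = 64.
P[4]: T = 81, S = E(K, T) = 1F; 89 ⊕ 1F = 96.

P[1] = 8E, P[2] = A6, P[3] = 64, P[4] = 96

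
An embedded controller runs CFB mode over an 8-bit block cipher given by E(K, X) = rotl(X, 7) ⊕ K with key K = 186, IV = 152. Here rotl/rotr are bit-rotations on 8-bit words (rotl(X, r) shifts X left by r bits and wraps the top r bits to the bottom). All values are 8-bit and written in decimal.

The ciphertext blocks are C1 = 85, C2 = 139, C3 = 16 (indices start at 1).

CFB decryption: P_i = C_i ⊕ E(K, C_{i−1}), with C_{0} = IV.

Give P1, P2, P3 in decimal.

P1 = 163, P2 = 155, P3 = 111

P1: E(K, 152) = 246; 85 ⊕ 246 = 163.
P2: E(K, 85) = 16; 139 ⊕ 16 = 155.
P3: E(K, 139) = 127; 16 ⊕ 127 = 111.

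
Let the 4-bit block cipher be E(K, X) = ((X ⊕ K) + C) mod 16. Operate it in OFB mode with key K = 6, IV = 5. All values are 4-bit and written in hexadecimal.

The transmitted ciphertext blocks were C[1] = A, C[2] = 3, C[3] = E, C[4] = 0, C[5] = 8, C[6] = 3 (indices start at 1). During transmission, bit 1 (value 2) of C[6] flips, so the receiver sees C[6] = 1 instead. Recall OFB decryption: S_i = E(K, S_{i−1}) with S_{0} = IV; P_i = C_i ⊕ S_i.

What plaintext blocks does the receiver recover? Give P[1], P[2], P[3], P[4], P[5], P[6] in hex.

Only C[6] changed, to 1. In OFB, a change in C_i flips the same bit in P_i only; the keystream is unaffected. Decrypting the received ciphertext:
P[1]: S = E(K, 5) = F; A ⊕ F = 5.
P[2]: S = E(K, F) = 5; 3 ⊕ 5 = 6.
P[3]: S = E(K, 5) = F; E ⊕ F = 1.
P[4]: S = E(K, F) = 5; 0 ⊕ 5 = 5.
P[5]: S = E(K, 5) = F; 8 ⊕ F = 7.
P[6]: S = E(K, F) = 5; 1 ⊕ 5 = 4.
Blocks that differ from the original plaintext: P[6].

P[1] = 5, P[2] = 6, P[3] = 1, P[4] = 5, P[5] = 7, P[6] = 4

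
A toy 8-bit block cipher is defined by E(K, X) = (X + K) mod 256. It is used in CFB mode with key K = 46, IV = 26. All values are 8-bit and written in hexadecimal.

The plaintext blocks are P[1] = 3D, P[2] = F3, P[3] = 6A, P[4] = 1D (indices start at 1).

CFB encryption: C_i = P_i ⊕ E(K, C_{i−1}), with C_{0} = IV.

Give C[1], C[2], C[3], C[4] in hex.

C[1]: E(K, 26) = 6C; 3D ⊕ 6C = 51.
C[2]: E(K, 51) = 97; F3 ⊕ 97 = 64.
C[3]: E(K, 64) = AA; 6A ⊕ AA = C0.
C[4]: E(K, C0) = 06; 1D ⊕ 06 = 1B.

C[1] = 51, C[2] = 64, C[3] = C0, C[4] = 1B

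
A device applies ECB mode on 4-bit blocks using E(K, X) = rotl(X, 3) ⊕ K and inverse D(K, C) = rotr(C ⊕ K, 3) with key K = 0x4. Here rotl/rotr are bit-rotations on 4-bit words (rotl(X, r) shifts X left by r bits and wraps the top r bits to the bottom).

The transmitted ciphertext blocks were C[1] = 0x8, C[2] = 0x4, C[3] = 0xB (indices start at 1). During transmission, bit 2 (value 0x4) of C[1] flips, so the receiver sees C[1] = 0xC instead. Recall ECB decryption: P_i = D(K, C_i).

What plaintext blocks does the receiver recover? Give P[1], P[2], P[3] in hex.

Only C[1] changed, to 0xC. In ECB, a change in C_i affects only P_i. Decrypting the received ciphertext:
P[1]: D(K, 0xC) = 0x1.
P[2]: D(K, 0x4) = 0x0.
P[3]: D(K, 0xB) = 0xF.
Blocks that differ from the original plaintext: P[1].

P[1] = 0x1, P[2] = 0x0, P[3] = 0xF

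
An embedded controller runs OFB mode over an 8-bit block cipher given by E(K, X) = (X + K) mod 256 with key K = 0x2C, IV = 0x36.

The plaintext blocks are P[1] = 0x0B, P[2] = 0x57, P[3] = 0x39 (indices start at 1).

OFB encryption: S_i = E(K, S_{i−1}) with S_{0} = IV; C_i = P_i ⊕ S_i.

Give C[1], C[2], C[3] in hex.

C[1] = 0x69, C[2] = 0xD9, C[3] = 0x83

C[1]: S = E(K, 0x36) = 0x62; 0x0B ⊕ 0x62 = 0x69.
C[2]: S = E(K, 0x62) = 0x8E; 0x57 ⊕ 0x8E = 0xD9.
C[3]: S = E(K, 0x8E) = 0xBA; 0x39 ⊕ 0xBA = 0x83.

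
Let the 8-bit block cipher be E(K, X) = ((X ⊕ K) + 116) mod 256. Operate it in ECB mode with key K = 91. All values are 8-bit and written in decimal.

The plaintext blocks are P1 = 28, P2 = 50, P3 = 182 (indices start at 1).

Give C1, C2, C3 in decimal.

C1 = 187, C2 = 221, C3 = 97

ECB encryption: C_i = E(K, P_i).
C1: E(K, 28) = 187.
C2: E(K, 50) = 221.
C3: E(K, 182) = 97.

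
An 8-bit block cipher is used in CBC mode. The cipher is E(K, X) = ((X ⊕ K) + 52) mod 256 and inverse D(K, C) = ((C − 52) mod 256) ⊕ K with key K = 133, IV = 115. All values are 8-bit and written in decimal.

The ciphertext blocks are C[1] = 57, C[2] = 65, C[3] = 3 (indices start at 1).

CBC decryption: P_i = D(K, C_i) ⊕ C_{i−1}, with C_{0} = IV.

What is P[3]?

P[3]: D(K, 3) = 74; 74 ⊕ 65 = 11.

P[3] = 11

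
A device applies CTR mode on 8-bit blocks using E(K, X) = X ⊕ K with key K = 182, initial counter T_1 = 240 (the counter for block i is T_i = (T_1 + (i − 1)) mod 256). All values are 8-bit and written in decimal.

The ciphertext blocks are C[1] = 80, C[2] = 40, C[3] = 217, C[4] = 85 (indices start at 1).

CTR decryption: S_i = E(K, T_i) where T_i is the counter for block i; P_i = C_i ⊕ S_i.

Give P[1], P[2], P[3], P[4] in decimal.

P[1] = 22, P[2] = 111, P[3] = 157, P[4] = 16

P[1]: T = 240, S = E(K, T) = 70; 80 ⊕ 70 = 22.
P[2]: T = 241, S = E(K, T) = 71; 40 ⊕ 71 = 111.
P[3]: T = 242, S = E(K, T) = 68; 217 ⊕ 68 = 157.
P[4]: T = 243, S = E(K, T) = 69; 85 ⊕ 69 = 16.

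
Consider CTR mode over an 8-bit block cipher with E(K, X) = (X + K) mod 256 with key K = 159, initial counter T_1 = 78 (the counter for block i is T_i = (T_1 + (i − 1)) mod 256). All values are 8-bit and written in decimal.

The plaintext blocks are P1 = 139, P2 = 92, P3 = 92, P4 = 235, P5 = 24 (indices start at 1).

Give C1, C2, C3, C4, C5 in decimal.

C1 = 102, C2 = 178, C3 = 179, C4 = 27, C5 = 233

CTR encryption: S_i = E(K, T_i) where T_i is the counter for block i; C_i = P_i ⊕ S_i.
C1: T = 78, S = E(K, T) = 237; 139 ⊕ 237 = 102.
C2: T = 79, S = E(K, T) = 238; 92 ⊕ 238 = 178.
C3: T = 80, S = E(K, T) = 239; 92 ⊕ 239 = 179.
C4: T = 81, S = E(K, T) = 240; 235 ⊕ 240 = 27.
C5: T = 82, S = E(K, T) = 241; 24 ⊕ 241 = 233.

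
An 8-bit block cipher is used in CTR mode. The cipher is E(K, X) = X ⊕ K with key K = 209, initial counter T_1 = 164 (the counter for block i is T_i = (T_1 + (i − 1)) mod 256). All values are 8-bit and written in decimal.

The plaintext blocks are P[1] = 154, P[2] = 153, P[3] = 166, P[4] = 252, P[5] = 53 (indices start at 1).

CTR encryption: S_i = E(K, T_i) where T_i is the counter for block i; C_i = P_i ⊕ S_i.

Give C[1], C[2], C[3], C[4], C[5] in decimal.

C[1] = 239, C[2] = 237, C[3] = 209, C[4] = 138, C[5] = 76

C[1]: T = 164, S = E(K, T) = 117; 154 ⊕ 117 = 239.
C[2]: T = 165, S = E(K, T) = 116; 153 ⊕ 116 = 237.
C[3]: T = 166, S = E(K, T) = 119; 166 ⊕ 119 = 209.
C[4]: T = 167, S = E(K, T) = 118; 252 ⊕ 118 = 138.
C[5]: T = 168, S = E(K, T) = 121; 53 ⊕ 121 = 76.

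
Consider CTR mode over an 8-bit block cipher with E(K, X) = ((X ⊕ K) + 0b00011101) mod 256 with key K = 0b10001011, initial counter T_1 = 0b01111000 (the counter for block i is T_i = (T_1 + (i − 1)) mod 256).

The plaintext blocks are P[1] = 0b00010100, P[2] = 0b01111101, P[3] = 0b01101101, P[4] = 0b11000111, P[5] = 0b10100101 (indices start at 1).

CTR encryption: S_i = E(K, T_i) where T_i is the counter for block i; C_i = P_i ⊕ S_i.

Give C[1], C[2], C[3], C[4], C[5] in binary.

C[1] = 0b00000100, C[2] = 0b01110010, C[3] = 0b01100011, C[4] = 0b11001010, C[5] = 0b10110001

C[1]: T = 0b01111000, S = E(K, T) = 0b00010000; 0b00010100 ⊕ 0b00010000 = 0b00000100.
C[2]: T = 0b01111001, S = E(K, T) = 0b00001111; 0b01111101 ⊕ 0b00001111 = 0b01110010.
C[3]: T = 0b01111010, S = E(K, T) = 0b00001110; 0b01101101 ⊕ 0b00001110 = 0b01100011.
C[4]: T = 0b01111011, S = E(K, T) = 0b00001101; 0b11000111 ⊕ 0b00001101 = 0b11001010.
C[5]: T = 0b01111100, S = E(K, T) = 0b00010100; 0b10100101 ⊕ 0b00010100 = 0b10110001.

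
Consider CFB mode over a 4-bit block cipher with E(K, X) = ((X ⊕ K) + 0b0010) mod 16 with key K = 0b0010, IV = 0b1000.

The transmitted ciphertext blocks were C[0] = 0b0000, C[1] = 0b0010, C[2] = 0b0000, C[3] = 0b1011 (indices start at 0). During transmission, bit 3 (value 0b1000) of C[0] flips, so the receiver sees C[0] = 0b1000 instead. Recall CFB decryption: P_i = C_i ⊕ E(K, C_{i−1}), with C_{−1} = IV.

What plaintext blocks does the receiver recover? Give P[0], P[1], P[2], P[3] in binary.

Only C[0] changed, to 0b1000. In CFB, a change in C_i flips the same bit in P_i and garbles P_{i+1}. Decrypting the received ciphertext:
P[0]: E(K, 0b1000) = 0b1100; 0b1000 ⊕ 0b1100 = 0b0100.
P[1]: E(K, 0b1000) = 0b1100; 0b0010 ⊕ 0b1100 = 0b1110.
P[2]: E(K, 0b0010) = 0b0010; 0b0000 ⊕ 0b0010 = 0b0010.
P[3]: E(K, 0b0000) = 0b0100; 0b1011 ⊕ 0b0100 = 0b1111.
Blocks that differ from the original plaintext: P[0], P[1].

P[0] = 0b0100, P[1] = 0b1110, P[2] = 0b0010, P[3] = 0b1111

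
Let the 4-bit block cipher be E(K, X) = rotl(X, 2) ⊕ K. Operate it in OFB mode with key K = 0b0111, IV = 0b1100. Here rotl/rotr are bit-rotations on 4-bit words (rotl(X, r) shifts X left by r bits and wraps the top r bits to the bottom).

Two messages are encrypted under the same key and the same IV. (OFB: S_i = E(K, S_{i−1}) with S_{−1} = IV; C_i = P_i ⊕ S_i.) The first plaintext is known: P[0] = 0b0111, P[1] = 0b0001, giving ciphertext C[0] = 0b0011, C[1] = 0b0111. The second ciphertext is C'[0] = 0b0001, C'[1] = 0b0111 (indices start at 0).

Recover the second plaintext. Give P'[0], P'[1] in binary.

In OFB with a reused IV, both messages share the same keystream S_i, so C_i ⊕ C'_i = P_i ⊕ P'_i and thus P'_i = P_i ⊕ C_i ⊕ C'_i.
P'[0]: 0b0111 ⊕ 0b0011 ⊕ 0b0001 = 0b0101.
P'[1]: 0b0001 ⊕ 0b0111 ⊕ 0b0111 = 0b0001.

P'[0] = 0b0101, P'[1] = 0b0001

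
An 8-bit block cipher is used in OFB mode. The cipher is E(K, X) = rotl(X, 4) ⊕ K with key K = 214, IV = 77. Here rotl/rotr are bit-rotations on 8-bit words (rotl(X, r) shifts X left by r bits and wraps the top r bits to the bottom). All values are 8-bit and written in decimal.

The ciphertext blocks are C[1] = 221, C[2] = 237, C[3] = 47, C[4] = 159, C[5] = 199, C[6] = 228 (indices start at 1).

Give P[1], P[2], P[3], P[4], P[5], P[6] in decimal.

OFB decryption: S_i = E(K, S_{i−1}) with S_{0} = IV; P_i = C_i ⊕ S_i.
P[1]: S = E(K, 77) = 2; 221 ⊕ 2 = 223.
P[2]: S = E(K, 2) = 246; 237 ⊕ 246 = 27.
P[3]: S = E(K, 246) = 185; 47 ⊕ 185 = 150.
P[4]: S = E(K, 185) = 77; 159 ⊕ 77 = 210.
P[5]: S = E(K, 77) = 2; 199 ⊕ 2 = 197.
P[6]: S = E(K, 2) = 246; 228 ⊕ 246 = 18.

P[1] = 223, P[2] = 27, P[3] = 150, P[4] = 210, P[5] = 197, P[6] = 18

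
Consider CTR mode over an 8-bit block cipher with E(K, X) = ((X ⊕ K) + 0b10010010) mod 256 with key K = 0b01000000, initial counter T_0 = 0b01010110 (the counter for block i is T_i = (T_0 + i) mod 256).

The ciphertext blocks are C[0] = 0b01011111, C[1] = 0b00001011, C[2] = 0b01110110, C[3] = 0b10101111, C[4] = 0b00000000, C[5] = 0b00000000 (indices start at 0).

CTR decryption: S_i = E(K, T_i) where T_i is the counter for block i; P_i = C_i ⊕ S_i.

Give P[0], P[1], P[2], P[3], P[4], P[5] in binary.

P[0] = 0b11110111, P[1] = 0b10100010, P[2] = 0b11011100, P[3] = 0b00000100, P[4] = 0b10101100, P[5] = 0b10101101

P[0]: T = 0b01010110, S = E(K, T) = 0b10101000; 0b01011111 ⊕ 0b10101000 = 0b11110111.
P[1]: T = 0b01010111, S = E(K, T) = 0b10101001; 0b00001011 ⊕ 0b10101001 = 0b10100010.
P[2]: T = 0b01011000, S = E(K, T) = 0b10101010; 0b01110110 ⊕ 0b10101010 = 0b11011100.
P[3]: T = 0b01011001, S = E(K, T) = 0b10101011; 0b10101111 ⊕ 0b10101011 = 0b00000100.
P[4]: T = 0b01011010, S = E(K, T) = 0b10101100; 0b00000000 ⊕ 0b10101100 = 0b10101100.
P[5]: T = 0b01011011, S = E(K, T) = 0b10101101; 0b00000000 ⊕ 0b10101101 = 0b10101101.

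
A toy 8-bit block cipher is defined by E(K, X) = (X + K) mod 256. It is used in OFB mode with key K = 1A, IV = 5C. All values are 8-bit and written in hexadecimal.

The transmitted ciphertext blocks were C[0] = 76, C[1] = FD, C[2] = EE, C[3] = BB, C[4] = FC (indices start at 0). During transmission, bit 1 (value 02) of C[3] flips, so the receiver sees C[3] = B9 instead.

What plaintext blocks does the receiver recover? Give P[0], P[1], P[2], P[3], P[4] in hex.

OFB decryption: S_i = E(K, S_{i−1}) with S_{−1} = IV; P_i = C_i ⊕ S_i.
Only C[3] changed, to B9. In OFB, a change in C_i flips the same bit in P_i only; the keystream is unaffected. Decrypting the received ciphertext:
P[0]: S = E(K, 5C) = 76; 76 ⊕ 76 = 00.
P[1]: S = E(K, 76) = 90; FD ⊕ 90 = 6D.
P[2]: S = E(K, 90) = AA; EE ⊕ AA = 44.
P[3]: S = E(K, AA) = C4; B9 ⊕ C4 = 7D.
P[4]: S = E(K, C4) = DE; FC ⊕ DE = 22.
Blocks that differ from the original plaintext: P[3].

P[0] = 00, P[1] = 6D, P[2] = 44, P[3] = 7D, P[4] = 22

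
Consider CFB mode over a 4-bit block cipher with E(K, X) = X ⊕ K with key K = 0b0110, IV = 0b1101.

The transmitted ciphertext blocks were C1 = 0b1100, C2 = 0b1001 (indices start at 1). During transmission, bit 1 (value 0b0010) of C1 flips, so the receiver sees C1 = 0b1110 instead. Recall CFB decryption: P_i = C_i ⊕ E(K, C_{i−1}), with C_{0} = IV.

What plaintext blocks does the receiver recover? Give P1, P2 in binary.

P1 = 0b0101, P2 = 0b0001

Only C1 changed, to 0b1110. In CFB, a change in C_i flips the same bit in P_i and garbles P_{i+1}. Decrypting the received ciphertext:
P1: E(K, 0b1101) = 0b1011; 0b1110 ⊕ 0b1011 = 0b0101.
P2: E(K, 0b1110) = 0b1000; 0b1001 ⊕ 0b1000 = 0b0001.
Blocks that differ from the original plaintext: P1, P2.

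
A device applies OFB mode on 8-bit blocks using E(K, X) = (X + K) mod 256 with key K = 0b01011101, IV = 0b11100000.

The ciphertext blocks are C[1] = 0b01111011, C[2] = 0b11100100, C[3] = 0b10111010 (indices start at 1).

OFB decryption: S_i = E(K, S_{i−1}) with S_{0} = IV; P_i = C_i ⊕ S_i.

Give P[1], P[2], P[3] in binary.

P[1]: S = E(K, 0b11100000) = 0b00111101; 0b01111011 ⊕ 0b00111101 = 0b01000110.
P[2]: S = E(K, 0b00111101) = 0b10011010; 0b11100100 ⊕ 0b10011010 = 0b01111110.
P[3]: S = E(K, 0b10011010) = 0b11110111; 0b10111010 ⊕ 0b11110111 = 0b01001101.

P[1] = 0b01000110, P[2] = 0b01111110, P[3] = 0b01001101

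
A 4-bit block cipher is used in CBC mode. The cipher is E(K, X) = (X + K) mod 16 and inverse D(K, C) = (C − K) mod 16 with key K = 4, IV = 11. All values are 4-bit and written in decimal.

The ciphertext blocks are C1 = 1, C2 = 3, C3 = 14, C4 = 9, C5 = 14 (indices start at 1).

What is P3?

CBC decryption: P_i = D(K, C_i) ⊕ C_{i−1}, with C_{0} = IV.
P3: D(K, 14) = 10; 10 ⊕ 3 = 9.

P3 = 9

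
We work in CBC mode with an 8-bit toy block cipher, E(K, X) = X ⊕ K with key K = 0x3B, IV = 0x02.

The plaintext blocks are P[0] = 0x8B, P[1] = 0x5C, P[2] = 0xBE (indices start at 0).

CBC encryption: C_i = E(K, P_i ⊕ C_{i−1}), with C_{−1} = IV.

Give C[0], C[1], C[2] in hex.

C[0] = 0xB2, C[1] = 0xD5, C[2] = 0x50

C[0]: P[0] ⊕ 0x02 = 0x89; E(K, 0x89) = 0xB2.
C[1]: P[1] ⊕ 0xB2 = 0xEE; E(K, 0xEE) = 0xD5.
C[2]: P[2] ⊕ 0xD5 = 0x6B; E(K, 0x6B) = 0x50.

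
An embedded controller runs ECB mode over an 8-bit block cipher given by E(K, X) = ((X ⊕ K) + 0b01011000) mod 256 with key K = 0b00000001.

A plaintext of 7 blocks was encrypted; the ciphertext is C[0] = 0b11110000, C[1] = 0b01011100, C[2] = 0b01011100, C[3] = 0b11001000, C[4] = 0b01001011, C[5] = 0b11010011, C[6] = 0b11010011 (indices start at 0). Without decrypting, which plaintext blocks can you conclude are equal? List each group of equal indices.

P[1] = P[2]; P[5] = P[6]

ECB encrypts each block independently with the same key, so equal ciphertext blocks imply equal plaintext blocks.
C[1] = C[2] = 0b01011100, so P[1] = P[2].
C[5] = C[6] = 0b11010011, so P[5] = P[6].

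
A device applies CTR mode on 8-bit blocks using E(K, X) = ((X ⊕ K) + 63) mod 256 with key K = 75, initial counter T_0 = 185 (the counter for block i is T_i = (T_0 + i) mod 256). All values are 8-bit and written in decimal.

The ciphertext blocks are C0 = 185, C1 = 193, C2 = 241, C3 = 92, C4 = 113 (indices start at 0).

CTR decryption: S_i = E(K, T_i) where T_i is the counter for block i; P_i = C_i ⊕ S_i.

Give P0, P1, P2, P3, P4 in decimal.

P0 = 136, P1 = 241, P2 = 222, P3 = 106, P4 = 68

P0: T = 185, S = E(K, T) = 49; 185 ⊕ 49 = 136.
P1: T = 186, S = E(K, T) = 48; 193 ⊕ 48 = 241.
P2: T = 187, S = E(K, T) = 47; 241 ⊕ 47 = 222.
P3: T = 188, S = E(K, T) = 54; 92 ⊕ 54 = 106.
P4: T = 189, S = E(K, T) = 53; 113 ⊕ 53 = 68.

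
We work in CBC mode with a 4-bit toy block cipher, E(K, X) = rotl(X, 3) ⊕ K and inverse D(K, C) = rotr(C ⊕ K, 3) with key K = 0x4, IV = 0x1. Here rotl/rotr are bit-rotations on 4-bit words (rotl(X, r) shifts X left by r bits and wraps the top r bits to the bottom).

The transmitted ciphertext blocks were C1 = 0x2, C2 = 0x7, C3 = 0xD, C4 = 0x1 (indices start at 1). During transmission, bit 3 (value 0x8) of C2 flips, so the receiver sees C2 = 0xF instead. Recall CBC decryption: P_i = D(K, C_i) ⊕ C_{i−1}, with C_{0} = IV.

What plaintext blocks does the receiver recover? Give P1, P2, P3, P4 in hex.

Only C2 changed, to 0xF. In CBC, a change in C_i garbles P_i and flips the same bit in P_{i+1}. Decrypting the received ciphertext:
P1: D(K, 0x2) = 0xC; 0xC ⊕ 0x1 = 0xD.
P2: D(K, 0xF) = 0x7; 0x7 ⊕ 0x2 = 0x5.
P3: D(K, 0xD) = 0x3; 0x3 ⊕ 0xF = 0xC.
P4: D(K, 0x1) = 0xA; 0xA ⊕ 0xD = 0x7.
Blocks that differ from the original plaintext: P2, P3.

P1 = 0xD, P2 = 0x5, P3 = 0xC, P4 = 0x7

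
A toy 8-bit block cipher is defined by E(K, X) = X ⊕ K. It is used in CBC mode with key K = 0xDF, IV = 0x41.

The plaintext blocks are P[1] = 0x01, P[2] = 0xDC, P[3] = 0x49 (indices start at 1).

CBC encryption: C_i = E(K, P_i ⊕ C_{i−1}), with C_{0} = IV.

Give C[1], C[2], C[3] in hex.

C[1] = 0x9F, C[2] = 0x9C, C[3] = 0x0A

C[1]: P[1] ⊕ 0x41 = 0x40; E(K, 0x40) = 0x9F.
C[2]: P[2] ⊕ 0x9F = 0x43; E(K, 0x43) = 0x9C.
C[3]: P[3] ⊕ 0x9C = 0xD5; E(K, 0xD5) = 0x0A.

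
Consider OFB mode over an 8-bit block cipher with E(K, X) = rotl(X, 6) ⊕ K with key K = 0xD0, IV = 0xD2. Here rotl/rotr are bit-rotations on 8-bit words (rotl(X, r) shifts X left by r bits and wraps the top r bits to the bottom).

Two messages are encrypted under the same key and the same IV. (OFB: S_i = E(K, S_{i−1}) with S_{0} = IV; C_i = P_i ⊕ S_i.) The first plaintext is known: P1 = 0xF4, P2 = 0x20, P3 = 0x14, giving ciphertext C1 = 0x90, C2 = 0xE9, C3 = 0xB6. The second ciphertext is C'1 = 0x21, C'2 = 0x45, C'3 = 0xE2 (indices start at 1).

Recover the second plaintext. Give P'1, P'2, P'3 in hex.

In OFB with a reused IV, both messages share the same keystream S_i, so C_i ⊕ C'_i = P_i ⊕ P'_i and thus P'_i = P_i ⊕ C_i ⊕ C'_i.
P'1: 0xF4 ⊕ 0x90 ⊕ 0x21 = 0x45.
P'2: 0x20 ⊕ 0xE9 ⊕ 0x45 = 0x8C.
P'3: 0x14 ⊕ 0xB6 ⊕ 0xE2 = 0x40.

P'1 = 0x45, P'2 = 0x8C, P'3 = 0x40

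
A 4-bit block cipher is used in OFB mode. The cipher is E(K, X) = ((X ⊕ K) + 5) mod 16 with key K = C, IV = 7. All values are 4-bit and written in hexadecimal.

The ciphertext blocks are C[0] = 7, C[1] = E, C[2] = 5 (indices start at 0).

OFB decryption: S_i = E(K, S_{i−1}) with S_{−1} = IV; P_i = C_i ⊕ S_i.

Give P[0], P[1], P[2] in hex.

P[0] = 7, P[1] = F, P[2] = 7

P[0]: S = E(K, 7) = 0; 7 ⊕ 0 = 7.
P[1]: S = E(K, 0) = 1; E ⊕ 1 = F.
P[2]: S = E(K, 1) = 2; 5 ⊕ 2 = 7.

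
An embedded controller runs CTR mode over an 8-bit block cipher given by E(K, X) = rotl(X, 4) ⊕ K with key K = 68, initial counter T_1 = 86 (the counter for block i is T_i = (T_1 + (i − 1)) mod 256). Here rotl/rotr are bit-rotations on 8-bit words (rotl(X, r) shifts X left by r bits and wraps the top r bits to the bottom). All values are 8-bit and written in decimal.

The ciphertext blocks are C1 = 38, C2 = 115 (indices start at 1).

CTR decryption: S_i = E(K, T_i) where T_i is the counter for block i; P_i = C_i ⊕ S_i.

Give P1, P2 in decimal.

P1 = 7, P2 = 66

P1: T = 86, S = E(K, T) = 33; 38 ⊕ 33 = 7.
P2: T = 87, S = E(K, T) = 49; 115 ⊕ 49 = 66.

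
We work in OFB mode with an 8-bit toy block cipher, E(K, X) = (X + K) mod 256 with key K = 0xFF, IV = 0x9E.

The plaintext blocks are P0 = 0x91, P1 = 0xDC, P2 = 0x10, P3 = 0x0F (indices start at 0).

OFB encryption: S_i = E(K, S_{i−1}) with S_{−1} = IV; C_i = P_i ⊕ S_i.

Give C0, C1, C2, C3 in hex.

C0 = 0x0C, C1 = 0x40, C2 = 0x8B, C3 = 0x95

C0: S = E(K, 0x9E) = 0x9D; 0x91 ⊕ 0x9D = 0x0C.
C1: S = E(K, 0x9D) = 0x9C; 0xDC ⊕ 0x9C = 0x40.
C2: S = E(K, 0x9C) = 0x9B; 0x10 ⊕ 0x9B = 0x8B.
C3: S = E(K, 0x9B) = 0x9A; 0x0F ⊕ 0x9A = 0x95.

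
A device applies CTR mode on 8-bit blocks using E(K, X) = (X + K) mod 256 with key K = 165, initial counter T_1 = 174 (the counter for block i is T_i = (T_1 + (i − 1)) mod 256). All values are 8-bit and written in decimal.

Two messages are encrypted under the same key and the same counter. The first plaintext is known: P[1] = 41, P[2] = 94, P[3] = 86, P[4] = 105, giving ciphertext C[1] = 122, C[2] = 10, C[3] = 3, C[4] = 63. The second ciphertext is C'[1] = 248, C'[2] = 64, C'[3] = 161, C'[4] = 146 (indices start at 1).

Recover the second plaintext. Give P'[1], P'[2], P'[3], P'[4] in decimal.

P'[1] = 171, P'[2] = 20, P'[3] = 244, P'[4] = 196

In CTR with a reused counter, both messages share the same keystream S_i, so C_i ⊕ C'_i = P_i ⊕ P'_i and thus P'_i = P_i ⊕ C_i ⊕ C'_i.
P'[1]: 41 ⊕ 122 ⊕ 248 = 171.
P'[2]: 94 ⊕ 10 ⊕ 64 = 20.
P'[3]: 86 ⊕ 3 ⊕ 161 = 244.
P'[4]: 105 ⊕ 63 ⊕ 146 = 196.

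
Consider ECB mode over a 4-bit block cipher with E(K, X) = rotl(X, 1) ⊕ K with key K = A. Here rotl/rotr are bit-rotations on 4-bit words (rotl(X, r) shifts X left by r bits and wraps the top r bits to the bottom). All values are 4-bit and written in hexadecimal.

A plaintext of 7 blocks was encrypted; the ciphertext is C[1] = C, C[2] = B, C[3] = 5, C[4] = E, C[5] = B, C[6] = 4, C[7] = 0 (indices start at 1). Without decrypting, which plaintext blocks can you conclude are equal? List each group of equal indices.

P[2] = P[5]

ECB encrypts each block independently with the same key, so equal ciphertext blocks imply equal plaintext blocks.
C[2] = C[5] = B, so P[2] = P[5].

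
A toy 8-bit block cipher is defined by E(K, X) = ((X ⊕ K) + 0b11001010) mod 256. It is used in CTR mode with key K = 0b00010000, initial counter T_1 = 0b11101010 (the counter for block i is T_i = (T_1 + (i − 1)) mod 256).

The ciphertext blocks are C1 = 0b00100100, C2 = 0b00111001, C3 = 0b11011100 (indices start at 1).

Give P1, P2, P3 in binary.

P1 = 0b11100000, P2 = 0b11111100, P3 = 0b00011010

CTR decryption: S_i = E(K, T_i) where T_i is the counter for block i; P_i = C_i ⊕ S_i.
P1: T = 0b11101010, S = E(K, T) = 0b11000100; 0b00100100 ⊕ 0b11000100 = 0b11100000.
P2: T = 0b11101011, S = E(K, T) = 0b11000101; 0b00111001 ⊕ 0b11000101 = 0b11111100.
P3: T = 0b11101100, S = E(K, T) = 0b11000110; 0b11011100 ⊕ 0b11000110 = 0b00011010.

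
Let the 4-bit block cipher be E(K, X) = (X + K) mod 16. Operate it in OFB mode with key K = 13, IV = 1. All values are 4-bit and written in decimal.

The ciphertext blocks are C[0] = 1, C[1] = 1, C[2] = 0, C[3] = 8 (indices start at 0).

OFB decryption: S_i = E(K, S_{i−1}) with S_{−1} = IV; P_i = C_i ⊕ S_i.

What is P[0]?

P[0] = 15

P[0]: S = E(K, 1) = 14; 1 ⊕ 14 = 15.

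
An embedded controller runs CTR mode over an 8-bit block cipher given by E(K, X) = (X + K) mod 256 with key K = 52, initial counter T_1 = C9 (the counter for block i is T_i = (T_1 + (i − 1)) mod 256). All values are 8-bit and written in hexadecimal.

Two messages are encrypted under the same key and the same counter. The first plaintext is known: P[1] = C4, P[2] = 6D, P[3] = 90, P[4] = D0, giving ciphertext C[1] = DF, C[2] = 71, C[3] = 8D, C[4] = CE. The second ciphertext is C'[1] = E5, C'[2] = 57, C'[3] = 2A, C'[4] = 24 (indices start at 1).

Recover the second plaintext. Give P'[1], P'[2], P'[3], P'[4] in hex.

In CTR with a reused counter, both messages share the same keystream S_i, so C_i ⊕ C'_i = P_i ⊕ P'_i and thus P'_i = P_i ⊕ C_i ⊕ C'_i.
P'[1]: C4 ⊕ DF ⊕ E5 = FE.
P'[2]: 6D ⊕ 71 ⊕ 57 = 4B.
P'[3]: 90 ⊕ 8D ⊕ 2A = 37.
P'[4]: D0 ⊕ CE ⊕ 24 = 3A.

P'[1] = FE, P'[2] = 4B, P'[3] = 37, P'[4] = 3A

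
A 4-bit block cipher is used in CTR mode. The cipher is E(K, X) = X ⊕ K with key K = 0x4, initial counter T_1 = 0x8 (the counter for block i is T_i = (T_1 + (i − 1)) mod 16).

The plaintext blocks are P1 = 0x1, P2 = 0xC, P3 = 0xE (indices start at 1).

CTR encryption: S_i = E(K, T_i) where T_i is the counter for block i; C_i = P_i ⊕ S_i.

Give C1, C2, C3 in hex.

C1 = 0xD, C2 = 0x1, C3 = 0x0

C1: T = 0x8, S = E(K, T) = 0xC; 0x1 ⊕ 0xC = 0xD.
C2: T = 0x9, S = E(K, T) = 0xD; 0xC ⊕ 0xD = 0x1.
C3: T = 0xA, S = E(K, T) = 0xE; 0xE ⊕ 0xE = 0x0.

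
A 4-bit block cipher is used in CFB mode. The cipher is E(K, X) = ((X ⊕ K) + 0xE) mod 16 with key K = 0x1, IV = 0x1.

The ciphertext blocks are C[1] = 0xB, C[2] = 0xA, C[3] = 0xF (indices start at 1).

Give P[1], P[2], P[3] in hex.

P[1] = 0x5, P[2] = 0x2, P[3] = 0x6

CFB decryption: P_i = C_i ⊕ E(K, C_{i−1}), with C_{0} = IV.
P[1]: E(K, 0x1) = 0xE; 0xB ⊕ 0xE = 0x5.
P[2]: E(K, 0xB) = 0x8; 0xA ⊕ 0x8 = 0x2.
P[3]: E(K, 0xA) = 0x9; 0xF ⊕ 0x9 = 0x6.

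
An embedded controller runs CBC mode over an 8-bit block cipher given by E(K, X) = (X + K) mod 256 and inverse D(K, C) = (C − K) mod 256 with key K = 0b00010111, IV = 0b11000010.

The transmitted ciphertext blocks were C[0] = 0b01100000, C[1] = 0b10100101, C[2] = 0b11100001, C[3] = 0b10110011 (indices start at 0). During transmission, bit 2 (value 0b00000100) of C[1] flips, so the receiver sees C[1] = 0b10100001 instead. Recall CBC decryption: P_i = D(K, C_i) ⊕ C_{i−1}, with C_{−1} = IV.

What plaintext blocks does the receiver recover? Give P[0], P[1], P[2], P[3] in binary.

P[0] = 0b10001011, P[1] = 0b11101010, P[2] = 0b01101011, P[3] = 0b01111101

Only C[1] changed, to 0b10100001. In CBC, a change in C_i garbles P_i and flips the same bit in P_{i+1}. Decrypting the received ciphertext:
P[0]: D(K, 0b01100000) = 0b01001001; 0b01001001 ⊕ 0b11000010 = 0b10001011.
P[1]: D(K, 0b10100001) = 0b10001010; 0b10001010 ⊕ 0b01100000 = 0b11101010.
P[2]: D(K, 0b11100001) = 0b11001010; 0b11001010 ⊕ 0b10100001 = 0b01101011.
P[3]: D(K, 0b10110011) = 0b10011100; 0b10011100 ⊕ 0b11100001 = 0b01111101.
Blocks that differ from the original plaintext: P[1], P[2].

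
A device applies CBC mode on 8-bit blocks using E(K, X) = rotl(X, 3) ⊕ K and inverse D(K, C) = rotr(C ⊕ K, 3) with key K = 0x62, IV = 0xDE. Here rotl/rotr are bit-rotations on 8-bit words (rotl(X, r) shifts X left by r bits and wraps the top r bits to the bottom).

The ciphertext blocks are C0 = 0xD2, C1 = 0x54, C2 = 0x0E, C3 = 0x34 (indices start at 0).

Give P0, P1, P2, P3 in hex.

P0 = 0xC8, P1 = 0x14, P2 = 0xD9, P3 = 0xC4

CBC decryption: P_i = D(K, C_i) ⊕ C_{i−1}, with C_{−1} = IV.
P0: D(K, 0xD2) = 0x16; 0x16 ⊕ 0xDE = 0xC8.
P1: D(K, 0x54) = 0xC6; 0xC6 ⊕ 0xD2 = 0x14.
P2: D(K, 0x0E) = 0x8D; 0x8D ⊕ 0x54 = 0xD9.
P3: D(K, 0x34) = 0xCA; 0xCA ⊕ 0x0E = 0xC4.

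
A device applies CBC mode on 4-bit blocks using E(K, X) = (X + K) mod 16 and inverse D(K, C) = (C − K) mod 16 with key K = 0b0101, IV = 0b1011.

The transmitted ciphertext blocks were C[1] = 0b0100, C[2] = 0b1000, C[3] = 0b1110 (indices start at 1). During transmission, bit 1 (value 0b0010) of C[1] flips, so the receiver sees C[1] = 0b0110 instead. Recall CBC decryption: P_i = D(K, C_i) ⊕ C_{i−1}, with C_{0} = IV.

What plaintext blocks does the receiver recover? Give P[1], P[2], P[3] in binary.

P[1] = 0b1010, P[2] = 0b0101, P[3] = 0b0001

Only C[1] changed, to 0b0110. In CBC, a change in C_i garbles P_i and flips the same bit in P_{i+1}. Decrypting the received ciphertext:
P[1]: D(K, 0b0110) = 0b0001; 0b0001 ⊕ 0b1011 = 0b1010.
P[2]: D(K, 0b1000) = 0b0011; 0b0011 ⊕ 0b0110 = 0b0101.
P[3]: D(K, 0b1110) = 0b1001; 0b1001 ⊕ 0b1000 = 0b0001.
Blocks that differ from the original plaintext: P[1], P[2].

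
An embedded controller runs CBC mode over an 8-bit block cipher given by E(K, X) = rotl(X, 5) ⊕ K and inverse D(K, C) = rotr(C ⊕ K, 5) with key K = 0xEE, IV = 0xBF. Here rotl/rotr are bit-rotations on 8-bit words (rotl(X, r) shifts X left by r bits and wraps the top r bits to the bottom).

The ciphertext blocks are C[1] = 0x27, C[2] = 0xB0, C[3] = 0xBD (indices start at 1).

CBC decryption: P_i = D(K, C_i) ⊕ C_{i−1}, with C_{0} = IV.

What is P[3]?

P[3] = 0x2A

P[3]: D(K, 0xBD) = 0x9A; 0x9A ⊕ 0xB0 = 0x2A.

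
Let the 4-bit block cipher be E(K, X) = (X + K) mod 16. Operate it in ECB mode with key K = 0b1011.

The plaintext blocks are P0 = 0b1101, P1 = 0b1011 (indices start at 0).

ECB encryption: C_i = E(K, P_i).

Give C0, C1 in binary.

C0: E(K, 0b1101) = 0b1000.
C1: E(K, 0b1011) = 0b0110.

C0 = 0b1000, C1 = 0b0110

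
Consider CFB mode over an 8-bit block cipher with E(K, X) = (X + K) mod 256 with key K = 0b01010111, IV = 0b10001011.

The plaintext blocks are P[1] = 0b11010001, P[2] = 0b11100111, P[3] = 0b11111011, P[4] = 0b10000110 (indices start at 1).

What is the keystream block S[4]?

0b10010110

CFB encryption: C_i = P_i ⊕ E(K, C_{i−1}), with C_{0} = IV.
C[1]: E(K, 0b10001011) = 0b11100010; 0b11010001 ⊕ 0b11100010 = 0b00110011.
C[2]: E(K, 0b00110011) = 0b10001010; 0b11100111 ⊕ 0b10001010 = 0b01101101.
C[3]: E(K, 0b01101101) = 0b11000100; 0b11111011 ⊕ 0b11000100 = 0b00111111.
C[4]: E(K, 0b00111111) = 0b10010110; 0b10000110 ⊕ 0b10010110 = 0b00010000.
So S[4] = 0b10010110.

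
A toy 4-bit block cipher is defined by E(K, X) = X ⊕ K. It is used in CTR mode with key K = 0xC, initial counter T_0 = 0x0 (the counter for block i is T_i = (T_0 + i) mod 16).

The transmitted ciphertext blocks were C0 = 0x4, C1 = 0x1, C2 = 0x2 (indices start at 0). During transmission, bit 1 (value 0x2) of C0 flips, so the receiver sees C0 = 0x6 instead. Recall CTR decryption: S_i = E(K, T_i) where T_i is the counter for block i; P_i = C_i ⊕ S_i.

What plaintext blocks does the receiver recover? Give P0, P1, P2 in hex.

P0 = 0xA, P1 = 0xC, P2 = 0xC

Only C0 changed, to 0x6. In CTR, a change in C_i flips the same bit in P_i only; the keystream is unaffected. Decrypting the received ciphertext:
P0: T = 0x0, S = E(K, T) = 0xC; 0x6 ⊕ 0xC = 0xA.
P1: T = 0x1, S = E(K, T) = 0xD; 0x1 ⊕ 0xD = 0xC.
P2: T = 0x2, S = E(K, T) = 0xE; 0x2 ⊕ 0xE = 0xC.
Blocks that differ from the original plaintext: P0.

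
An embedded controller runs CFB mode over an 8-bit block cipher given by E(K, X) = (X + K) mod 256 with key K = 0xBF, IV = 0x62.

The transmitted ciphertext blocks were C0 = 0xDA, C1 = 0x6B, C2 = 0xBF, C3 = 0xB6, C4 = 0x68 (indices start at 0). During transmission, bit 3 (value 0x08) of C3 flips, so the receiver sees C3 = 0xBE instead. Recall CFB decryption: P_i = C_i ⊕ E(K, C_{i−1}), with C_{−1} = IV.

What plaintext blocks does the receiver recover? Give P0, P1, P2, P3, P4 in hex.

P0 = 0xFB, P1 = 0xF2, P2 = 0x95, P3 = 0xC0, P4 = 0x15

Only C3 changed, to 0xBE. In CFB, a change in C_i flips the same bit in P_i and garbles P_{i+1}. Decrypting the received ciphertext:
P0: E(K, 0x62) = 0x21; 0xDA ⊕ 0x21 = 0xFB.
P1: E(K, 0xDA) = 0x99; 0x6B ⊕ 0x99 = 0xF2.
P2: E(K, 0x6B) = 0x2A; 0xBF ⊕ 0x2A = 0x95.
P3: E(K, 0xBF) = 0x7E; 0xBE ⊕ 0x7E = 0xC0.
P4: E(K, 0xBE) = 0x7D; 0x68 ⊕ 0x7D = 0x15.
Blocks that differ from the original plaintext: P3, P4.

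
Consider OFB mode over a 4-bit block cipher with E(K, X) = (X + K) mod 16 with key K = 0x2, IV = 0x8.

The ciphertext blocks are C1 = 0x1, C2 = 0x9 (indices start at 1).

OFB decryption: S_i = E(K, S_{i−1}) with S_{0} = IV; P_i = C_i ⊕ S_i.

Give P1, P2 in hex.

P1 = 0xB, P2 = 0x5

P1: S = E(K, 0x8) = 0xA; 0x1 ⊕ 0xA = 0xB.
P2: S = E(K, 0xA) = 0xC; 0x9 ⊕ 0xC = 0x5.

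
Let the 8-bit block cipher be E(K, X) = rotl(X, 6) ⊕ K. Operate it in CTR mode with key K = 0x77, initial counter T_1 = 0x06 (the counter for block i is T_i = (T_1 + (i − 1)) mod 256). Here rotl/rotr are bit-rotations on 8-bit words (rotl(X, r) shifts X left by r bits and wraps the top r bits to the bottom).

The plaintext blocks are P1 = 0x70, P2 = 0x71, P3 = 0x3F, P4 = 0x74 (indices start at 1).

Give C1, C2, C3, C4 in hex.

CTR encryption: S_i = E(K, T_i) where T_i is the counter for block i; C_i = P_i ⊕ S_i.
C1: T = 0x06, S = E(K, T) = 0xF6; 0x70 ⊕ 0xF6 = 0x86.
C2: T = 0x07, S = E(K, T) = 0xB6; 0x71 ⊕ 0xB6 = 0xC7.
C3: T = 0x08, S = E(K, T) = 0x75; 0x3F ⊕ 0x75 = 0x4A.
C4: T = 0x09, S = E(K, T) = 0x35; 0x74 ⊕ 0x35 = 0x41.

C1 = 0x86, C2 = 0xC7, C3 = 0x4A, C4 = 0x41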